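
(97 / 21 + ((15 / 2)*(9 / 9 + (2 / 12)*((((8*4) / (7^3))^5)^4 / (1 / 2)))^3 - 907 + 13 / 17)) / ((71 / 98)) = -35872580209496942398356829090088923787468891326522209167607853121558888103940086364468200868075723211859975577068982339180315385303481605904507002804776622651 / 29067046278175880696298261504774210778624803160851469064546439723435083223089815975292011568954012047781998470971576943886805110652594722737882281053559487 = -1234.13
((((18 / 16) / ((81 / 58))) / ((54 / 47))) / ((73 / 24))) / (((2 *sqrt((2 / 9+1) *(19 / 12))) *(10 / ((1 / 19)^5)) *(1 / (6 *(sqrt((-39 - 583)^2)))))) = 847786 *sqrt(627) / 1700002909935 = 0.00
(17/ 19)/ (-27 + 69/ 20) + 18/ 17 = 155302/ 152133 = 1.02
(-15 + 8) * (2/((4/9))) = -63/2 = -31.50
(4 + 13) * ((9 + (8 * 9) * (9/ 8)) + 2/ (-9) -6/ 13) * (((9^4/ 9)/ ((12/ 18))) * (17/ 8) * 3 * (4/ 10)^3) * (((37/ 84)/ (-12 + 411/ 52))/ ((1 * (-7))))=10406.54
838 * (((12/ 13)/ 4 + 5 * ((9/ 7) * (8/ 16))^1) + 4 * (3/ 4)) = 491487/ 91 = 5400.96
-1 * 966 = -966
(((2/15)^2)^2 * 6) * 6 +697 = 3920689/5625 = 697.01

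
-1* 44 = -44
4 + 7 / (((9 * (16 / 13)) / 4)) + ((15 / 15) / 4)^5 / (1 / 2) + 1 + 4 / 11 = 400099 / 50688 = 7.89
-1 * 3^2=-9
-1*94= -94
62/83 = 0.75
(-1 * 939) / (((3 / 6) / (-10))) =18780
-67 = -67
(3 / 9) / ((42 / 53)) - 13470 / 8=-424199 / 252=-1683.33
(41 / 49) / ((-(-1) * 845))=41 / 41405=0.00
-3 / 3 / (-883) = 1 / 883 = 0.00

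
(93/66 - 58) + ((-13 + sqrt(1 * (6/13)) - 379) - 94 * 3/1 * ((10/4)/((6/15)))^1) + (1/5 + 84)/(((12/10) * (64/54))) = -1514929/704 + sqrt(78)/13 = -2151.21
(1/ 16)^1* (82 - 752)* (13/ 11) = -4355/ 88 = -49.49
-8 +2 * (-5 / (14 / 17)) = -141 / 7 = -20.14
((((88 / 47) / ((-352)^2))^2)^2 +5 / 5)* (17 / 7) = 2.43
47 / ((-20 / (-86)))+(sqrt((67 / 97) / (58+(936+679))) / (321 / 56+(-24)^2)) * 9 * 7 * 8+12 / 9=1344 * sqrt(10872827) / 251744197+6103 / 30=203.45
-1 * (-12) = 12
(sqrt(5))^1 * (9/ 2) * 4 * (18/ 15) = 108 * sqrt(5)/ 5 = 48.30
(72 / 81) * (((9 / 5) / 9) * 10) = 16 / 9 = 1.78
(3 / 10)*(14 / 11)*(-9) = -189 / 55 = -3.44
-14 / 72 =-7 / 36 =-0.19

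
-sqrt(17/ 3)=-sqrt(51)/ 3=-2.38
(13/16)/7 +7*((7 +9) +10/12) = 39631/336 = 117.95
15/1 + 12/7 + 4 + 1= 152/7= 21.71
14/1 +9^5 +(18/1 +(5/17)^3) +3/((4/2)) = 580544895/9826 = 59082.53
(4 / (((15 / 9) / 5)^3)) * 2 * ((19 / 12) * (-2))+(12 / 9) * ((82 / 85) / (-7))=-1221268 / 1785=-684.18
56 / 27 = 2.07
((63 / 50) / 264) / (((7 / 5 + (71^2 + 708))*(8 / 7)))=49 / 67471360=0.00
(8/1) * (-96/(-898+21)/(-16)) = -48/877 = -0.05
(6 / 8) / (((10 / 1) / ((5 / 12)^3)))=25 / 4608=0.01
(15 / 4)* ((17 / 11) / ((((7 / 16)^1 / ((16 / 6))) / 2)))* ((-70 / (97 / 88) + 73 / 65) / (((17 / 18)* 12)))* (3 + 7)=-377586240 / 97097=-3888.75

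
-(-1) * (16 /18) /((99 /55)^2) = 200 /729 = 0.27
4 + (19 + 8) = 31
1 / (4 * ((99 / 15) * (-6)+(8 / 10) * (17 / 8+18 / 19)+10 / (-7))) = -665 / 102598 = -0.01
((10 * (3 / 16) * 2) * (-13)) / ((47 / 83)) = -86.09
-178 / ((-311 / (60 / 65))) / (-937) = -2136 / 3788291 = -0.00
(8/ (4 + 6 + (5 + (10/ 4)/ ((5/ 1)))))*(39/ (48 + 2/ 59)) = 1416/ 3379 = 0.42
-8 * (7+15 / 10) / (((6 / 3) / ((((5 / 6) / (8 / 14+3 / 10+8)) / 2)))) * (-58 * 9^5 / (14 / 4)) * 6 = 215638200 / 23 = 9375573.91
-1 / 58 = -0.02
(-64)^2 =4096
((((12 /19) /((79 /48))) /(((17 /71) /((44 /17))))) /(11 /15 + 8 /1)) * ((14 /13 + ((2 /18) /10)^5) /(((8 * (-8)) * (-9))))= 0.00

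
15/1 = 15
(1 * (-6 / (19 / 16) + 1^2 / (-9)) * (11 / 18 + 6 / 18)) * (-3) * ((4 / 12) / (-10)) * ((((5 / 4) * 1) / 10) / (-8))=15011 / 1969920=0.01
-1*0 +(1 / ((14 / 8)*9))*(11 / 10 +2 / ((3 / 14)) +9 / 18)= 0.69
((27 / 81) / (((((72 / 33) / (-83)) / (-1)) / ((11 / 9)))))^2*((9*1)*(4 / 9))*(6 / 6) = 100861849 / 104976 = 960.81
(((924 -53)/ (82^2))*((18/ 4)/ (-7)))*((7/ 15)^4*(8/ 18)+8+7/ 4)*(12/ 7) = -15510585961/ 11119815000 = -1.39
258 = 258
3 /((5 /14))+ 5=67 /5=13.40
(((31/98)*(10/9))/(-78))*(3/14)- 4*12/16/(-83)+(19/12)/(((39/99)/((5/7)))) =19359421/6661746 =2.91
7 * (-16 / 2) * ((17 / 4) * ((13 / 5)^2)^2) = -6797518 / 625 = -10876.03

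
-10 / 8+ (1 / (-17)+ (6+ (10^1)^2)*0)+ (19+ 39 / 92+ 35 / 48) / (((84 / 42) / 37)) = 13945493 / 37536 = 371.52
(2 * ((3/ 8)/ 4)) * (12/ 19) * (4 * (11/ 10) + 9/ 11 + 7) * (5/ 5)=1512/ 1045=1.45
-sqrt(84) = -2 * sqrt(21) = -9.17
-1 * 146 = -146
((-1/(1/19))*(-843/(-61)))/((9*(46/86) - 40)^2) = -0.21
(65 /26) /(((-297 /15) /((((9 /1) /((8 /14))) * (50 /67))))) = -4375 /2948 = -1.48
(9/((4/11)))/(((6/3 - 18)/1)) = -99/64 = -1.55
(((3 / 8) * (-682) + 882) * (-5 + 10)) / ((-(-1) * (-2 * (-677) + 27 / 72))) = 5010 / 2167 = 2.31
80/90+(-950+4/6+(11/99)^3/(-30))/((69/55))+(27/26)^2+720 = -34.75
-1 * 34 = -34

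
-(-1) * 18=18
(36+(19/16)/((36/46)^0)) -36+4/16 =23/16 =1.44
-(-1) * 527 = 527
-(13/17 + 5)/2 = -49/17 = -2.88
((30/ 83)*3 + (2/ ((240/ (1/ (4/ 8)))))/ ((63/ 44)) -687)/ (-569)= 53798882/ 44629515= 1.21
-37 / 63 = -0.59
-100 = -100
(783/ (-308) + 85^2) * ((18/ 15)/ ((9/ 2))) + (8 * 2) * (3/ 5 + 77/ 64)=1806271/ 924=1954.84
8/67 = 0.12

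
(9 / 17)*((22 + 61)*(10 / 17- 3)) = -30627 / 289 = -105.98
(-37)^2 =1369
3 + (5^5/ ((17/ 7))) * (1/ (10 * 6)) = 4987/ 204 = 24.45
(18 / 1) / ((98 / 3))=27 / 49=0.55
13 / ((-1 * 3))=-13 / 3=-4.33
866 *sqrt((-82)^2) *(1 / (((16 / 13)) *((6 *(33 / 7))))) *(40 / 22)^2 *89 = 7189077350 / 11979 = 600140.02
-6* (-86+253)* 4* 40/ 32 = -5010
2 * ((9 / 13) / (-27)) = -2 / 39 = -0.05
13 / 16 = 0.81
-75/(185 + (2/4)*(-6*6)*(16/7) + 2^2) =-35/69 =-0.51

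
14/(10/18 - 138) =-0.10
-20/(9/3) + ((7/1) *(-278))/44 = -3359/66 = -50.89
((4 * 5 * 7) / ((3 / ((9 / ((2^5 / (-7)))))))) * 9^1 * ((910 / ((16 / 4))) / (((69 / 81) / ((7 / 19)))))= -568856925 / 6992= -81358.26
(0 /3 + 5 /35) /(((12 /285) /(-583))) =-55385 /28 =-1978.04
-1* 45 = -45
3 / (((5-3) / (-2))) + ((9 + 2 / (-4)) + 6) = 23 / 2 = 11.50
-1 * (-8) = 8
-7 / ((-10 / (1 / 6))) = 7 / 60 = 0.12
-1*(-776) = 776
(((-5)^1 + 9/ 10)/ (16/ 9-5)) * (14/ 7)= 369/ 145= 2.54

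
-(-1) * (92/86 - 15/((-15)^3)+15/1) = 155518/9675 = 16.07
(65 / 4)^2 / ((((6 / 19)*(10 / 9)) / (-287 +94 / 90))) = -10329787 / 48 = -215203.90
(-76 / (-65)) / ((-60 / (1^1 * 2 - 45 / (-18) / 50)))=-0.04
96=96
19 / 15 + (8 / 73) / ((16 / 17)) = 3029 / 2190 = 1.38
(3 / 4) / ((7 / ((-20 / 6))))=-5 / 14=-0.36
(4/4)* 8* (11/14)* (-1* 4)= -176/7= -25.14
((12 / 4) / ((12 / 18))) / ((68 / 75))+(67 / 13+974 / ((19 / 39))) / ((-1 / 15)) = -1009818915 / 33592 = -30061.29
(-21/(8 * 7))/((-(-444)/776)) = -97/148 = -0.66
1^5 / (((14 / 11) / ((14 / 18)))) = 11 / 18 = 0.61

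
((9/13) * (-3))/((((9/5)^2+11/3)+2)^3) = -0.00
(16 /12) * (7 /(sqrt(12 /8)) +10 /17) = 40 /51 +28 * sqrt(6) /9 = 8.40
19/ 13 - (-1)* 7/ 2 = 129/ 26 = 4.96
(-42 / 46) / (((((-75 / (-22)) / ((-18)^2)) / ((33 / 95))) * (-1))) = 1646568 / 54625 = 30.14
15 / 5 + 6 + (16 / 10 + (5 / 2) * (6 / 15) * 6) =83 / 5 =16.60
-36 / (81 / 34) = -136 / 9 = -15.11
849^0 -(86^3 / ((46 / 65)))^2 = -427324142111871 / 529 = -807796109852.31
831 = 831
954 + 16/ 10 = 4778/ 5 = 955.60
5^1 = 5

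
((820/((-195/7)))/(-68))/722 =287/478686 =0.00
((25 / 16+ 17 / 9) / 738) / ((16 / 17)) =8449 / 1700352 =0.00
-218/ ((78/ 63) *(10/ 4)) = -4578/ 65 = -70.43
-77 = -77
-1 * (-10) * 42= 420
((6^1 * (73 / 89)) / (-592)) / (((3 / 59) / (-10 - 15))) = 107675 / 26344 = 4.09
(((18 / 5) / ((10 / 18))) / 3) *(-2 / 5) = -108 / 125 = -0.86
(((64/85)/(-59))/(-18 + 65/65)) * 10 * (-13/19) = -1664/323969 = -0.01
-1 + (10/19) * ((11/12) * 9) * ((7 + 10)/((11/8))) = 1001/19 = 52.68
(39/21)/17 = 13/119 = 0.11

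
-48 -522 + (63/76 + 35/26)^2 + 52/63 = -34711624889/61497072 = -564.44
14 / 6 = 7 / 3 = 2.33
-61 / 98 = -0.62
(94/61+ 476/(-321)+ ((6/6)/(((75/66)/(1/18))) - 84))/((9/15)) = -123203153/881145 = -139.82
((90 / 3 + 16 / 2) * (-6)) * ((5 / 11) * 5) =-5700 / 11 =-518.18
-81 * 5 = -405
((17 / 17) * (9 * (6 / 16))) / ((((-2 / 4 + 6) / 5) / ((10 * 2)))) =675 / 11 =61.36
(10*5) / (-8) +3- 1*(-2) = -5 / 4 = -1.25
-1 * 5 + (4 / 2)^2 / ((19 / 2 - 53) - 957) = -10013 / 2001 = -5.00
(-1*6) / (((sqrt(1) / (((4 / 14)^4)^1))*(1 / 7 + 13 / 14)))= -64 / 1715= -0.04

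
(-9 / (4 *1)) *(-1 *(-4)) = -9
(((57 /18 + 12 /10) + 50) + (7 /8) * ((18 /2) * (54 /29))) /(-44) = -120113 /76560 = -1.57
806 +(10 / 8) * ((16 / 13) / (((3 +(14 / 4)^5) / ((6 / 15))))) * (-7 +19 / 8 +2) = 177108962 / 219739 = 806.00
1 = 1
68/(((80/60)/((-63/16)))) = -200.81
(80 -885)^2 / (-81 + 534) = 648025 / 453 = 1430.52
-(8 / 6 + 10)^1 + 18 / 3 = -16 / 3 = -5.33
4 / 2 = 2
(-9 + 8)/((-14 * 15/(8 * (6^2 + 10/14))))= 1.40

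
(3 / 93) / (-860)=-1 / 26660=-0.00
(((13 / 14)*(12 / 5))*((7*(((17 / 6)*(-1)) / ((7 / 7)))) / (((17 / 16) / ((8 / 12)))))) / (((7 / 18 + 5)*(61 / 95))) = -47424 / 5917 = -8.01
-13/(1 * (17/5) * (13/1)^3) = -5/2873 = -0.00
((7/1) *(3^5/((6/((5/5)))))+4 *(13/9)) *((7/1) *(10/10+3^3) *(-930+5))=-472014550/9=-52446061.11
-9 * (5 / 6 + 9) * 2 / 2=-177 / 2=-88.50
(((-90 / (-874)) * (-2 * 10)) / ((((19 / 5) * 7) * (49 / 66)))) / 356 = -74250 / 253465681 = -0.00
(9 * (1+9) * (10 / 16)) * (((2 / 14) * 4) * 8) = 1800 / 7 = 257.14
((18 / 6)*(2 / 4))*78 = 117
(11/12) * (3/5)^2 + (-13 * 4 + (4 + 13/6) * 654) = 398133/100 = 3981.33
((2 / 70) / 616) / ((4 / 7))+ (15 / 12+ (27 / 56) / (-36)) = 3809 / 3080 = 1.24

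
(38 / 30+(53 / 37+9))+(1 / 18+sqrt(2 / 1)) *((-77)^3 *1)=-456533 *sqrt(2)-84419647 / 3330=-670986.41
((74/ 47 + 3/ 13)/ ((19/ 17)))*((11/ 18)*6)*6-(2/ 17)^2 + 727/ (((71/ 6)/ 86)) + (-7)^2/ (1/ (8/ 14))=1273699219082/ 238205071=5347.07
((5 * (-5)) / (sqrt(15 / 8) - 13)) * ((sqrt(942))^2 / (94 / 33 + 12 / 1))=155430 * sqrt(30) / 65513 + 8082360 / 65513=136.37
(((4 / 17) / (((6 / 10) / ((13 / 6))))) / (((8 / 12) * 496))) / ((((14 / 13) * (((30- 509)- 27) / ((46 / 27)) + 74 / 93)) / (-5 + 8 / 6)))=55 / 1862112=0.00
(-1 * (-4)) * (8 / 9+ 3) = 140 / 9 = 15.56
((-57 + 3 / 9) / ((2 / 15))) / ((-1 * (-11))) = -425 / 11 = -38.64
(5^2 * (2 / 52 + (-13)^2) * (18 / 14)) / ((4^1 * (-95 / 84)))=-593325 / 494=-1201.06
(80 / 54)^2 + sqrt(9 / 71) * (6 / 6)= 3 * sqrt(71) / 71 + 1600 / 729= 2.55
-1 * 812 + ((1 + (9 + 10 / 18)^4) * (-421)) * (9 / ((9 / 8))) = -184259773268 / 6561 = -28084098.96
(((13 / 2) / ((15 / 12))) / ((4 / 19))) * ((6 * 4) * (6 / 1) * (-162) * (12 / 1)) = -34572096 / 5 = -6914419.20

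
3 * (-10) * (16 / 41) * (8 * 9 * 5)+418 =-155662 / 41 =-3796.63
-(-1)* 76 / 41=76 / 41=1.85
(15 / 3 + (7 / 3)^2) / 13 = 94 / 117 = 0.80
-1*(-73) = 73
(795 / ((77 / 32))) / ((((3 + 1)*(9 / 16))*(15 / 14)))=13568 / 99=137.05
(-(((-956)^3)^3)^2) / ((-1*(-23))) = -19342572125575581430011060000000000000000000000000000.00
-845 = -845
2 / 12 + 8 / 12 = 5 / 6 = 0.83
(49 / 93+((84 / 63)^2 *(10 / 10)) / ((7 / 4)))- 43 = -41.46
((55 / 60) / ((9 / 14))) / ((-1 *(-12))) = 77 / 648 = 0.12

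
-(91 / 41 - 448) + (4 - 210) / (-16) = 150439 / 328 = 458.66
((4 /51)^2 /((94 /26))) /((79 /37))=0.00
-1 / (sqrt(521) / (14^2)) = -196*sqrt(521) / 521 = -8.59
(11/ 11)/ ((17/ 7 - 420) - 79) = -7/ 3476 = -0.00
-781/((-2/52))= 20306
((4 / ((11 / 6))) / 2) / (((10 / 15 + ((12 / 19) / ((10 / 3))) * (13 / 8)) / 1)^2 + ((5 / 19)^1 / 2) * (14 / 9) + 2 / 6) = 5198400 / 7089577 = 0.73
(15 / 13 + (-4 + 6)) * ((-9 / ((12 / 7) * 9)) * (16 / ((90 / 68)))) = -39032 / 1755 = -22.24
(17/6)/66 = 17/396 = 0.04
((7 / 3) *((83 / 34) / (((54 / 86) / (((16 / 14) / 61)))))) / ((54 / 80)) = 571040 / 2267919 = 0.25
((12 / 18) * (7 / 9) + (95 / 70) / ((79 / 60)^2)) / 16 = 0.08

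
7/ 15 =0.47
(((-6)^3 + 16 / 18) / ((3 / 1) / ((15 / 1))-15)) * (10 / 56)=6050 / 2331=2.60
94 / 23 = 4.09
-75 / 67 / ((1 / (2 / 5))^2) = -12 / 67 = -0.18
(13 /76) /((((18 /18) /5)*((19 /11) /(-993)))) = -709995 /1444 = -491.69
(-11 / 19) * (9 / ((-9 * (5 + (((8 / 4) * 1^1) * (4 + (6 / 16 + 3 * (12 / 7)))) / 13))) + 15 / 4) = -1507 / 724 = -2.08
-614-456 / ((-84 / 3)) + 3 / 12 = -16729 / 28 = -597.46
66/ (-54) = -11/ 9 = -1.22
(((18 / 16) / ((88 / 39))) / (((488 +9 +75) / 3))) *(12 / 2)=243 / 15488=0.02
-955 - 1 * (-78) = -877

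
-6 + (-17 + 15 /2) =-31 /2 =-15.50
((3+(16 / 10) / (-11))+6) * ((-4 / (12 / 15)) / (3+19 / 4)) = -1948 / 341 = -5.71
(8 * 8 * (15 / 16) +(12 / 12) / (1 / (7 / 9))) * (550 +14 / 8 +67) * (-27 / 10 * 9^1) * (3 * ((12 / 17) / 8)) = -65795895 / 272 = -241896.67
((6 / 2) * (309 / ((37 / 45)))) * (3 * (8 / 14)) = 500580 / 259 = 1932.74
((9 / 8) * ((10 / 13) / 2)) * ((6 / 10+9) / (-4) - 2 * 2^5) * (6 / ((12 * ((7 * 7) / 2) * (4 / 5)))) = -3735 / 5096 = -0.73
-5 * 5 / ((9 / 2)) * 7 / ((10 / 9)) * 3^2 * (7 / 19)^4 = -756315 / 130321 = -5.80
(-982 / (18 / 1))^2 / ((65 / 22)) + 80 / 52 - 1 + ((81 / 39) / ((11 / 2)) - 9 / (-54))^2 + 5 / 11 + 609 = 53588680489 / 33127380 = 1617.66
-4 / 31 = -0.13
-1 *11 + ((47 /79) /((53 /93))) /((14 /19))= -561749 /58618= -9.58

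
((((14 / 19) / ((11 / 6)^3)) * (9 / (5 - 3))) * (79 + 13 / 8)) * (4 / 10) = 438858 / 25289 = 17.35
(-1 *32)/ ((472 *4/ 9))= -9/ 59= -0.15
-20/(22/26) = -260/11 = -23.64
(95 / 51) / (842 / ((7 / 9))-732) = 665 / 125154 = 0.01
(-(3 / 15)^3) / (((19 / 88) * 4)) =-0.01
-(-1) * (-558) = -558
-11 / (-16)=11 / 16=0.69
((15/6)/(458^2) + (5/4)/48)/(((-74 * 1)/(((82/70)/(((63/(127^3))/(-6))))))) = 629457853985/7823358144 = 80.46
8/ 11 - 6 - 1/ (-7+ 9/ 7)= -2243/ 440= -5.10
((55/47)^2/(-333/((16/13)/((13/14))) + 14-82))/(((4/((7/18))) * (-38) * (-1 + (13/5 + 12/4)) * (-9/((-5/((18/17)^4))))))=309497505625/293482967198425416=0.00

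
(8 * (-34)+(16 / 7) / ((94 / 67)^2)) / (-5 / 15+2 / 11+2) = -146.52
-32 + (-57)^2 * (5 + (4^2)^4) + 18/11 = 2342369465/11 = 212942678.64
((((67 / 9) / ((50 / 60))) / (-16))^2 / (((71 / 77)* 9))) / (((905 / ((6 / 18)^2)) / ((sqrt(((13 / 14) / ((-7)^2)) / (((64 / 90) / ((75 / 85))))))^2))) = 641927 / 5919372103680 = 0.00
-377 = -377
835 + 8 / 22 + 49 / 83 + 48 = 807050 / 913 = 883.95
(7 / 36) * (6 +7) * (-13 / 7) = -169 / 36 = -4.69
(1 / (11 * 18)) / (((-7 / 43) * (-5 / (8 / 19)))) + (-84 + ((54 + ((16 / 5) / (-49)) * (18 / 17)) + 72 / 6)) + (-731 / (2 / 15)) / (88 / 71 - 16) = 1160500636859 / 3284165808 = 353.36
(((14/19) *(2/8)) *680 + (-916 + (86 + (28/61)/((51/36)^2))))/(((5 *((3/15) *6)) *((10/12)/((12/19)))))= -2831708424/31820345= -88.99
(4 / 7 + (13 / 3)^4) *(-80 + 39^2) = 288561691 / 567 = 508927.14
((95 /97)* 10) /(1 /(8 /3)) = 7600 /291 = 26.12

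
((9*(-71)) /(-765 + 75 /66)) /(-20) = -7029 /168050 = -0.04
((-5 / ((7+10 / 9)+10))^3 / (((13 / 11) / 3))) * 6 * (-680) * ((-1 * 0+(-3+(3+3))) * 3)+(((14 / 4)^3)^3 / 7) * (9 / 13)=281228926287123 / 28825452032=9756.27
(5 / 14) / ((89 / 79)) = 0.32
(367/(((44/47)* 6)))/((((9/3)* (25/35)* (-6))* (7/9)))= -17249/2640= -6.53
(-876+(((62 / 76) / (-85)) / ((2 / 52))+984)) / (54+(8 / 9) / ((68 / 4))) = 1566153 / 785650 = 1.99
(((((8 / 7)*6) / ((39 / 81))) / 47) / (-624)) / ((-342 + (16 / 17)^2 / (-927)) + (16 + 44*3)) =7233381 / 2889775126238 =0.00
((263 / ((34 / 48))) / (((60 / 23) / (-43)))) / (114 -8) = -260107 / 4505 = -57.74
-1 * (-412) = 412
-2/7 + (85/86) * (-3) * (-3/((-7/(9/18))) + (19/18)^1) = -3658/903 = -4.05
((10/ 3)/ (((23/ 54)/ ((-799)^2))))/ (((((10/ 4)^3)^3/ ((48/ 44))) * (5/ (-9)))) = -1270836781056/ 494140625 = -2571.81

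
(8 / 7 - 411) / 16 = -2869 / 112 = -25.62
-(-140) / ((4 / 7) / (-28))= -6860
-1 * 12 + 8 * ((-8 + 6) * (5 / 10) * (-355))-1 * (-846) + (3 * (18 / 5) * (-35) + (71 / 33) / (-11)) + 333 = 1317256 / 363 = 3628.80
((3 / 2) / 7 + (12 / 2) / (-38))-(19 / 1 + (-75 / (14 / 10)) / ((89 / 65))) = 477779 / 23674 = 20.18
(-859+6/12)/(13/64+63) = -54944/4045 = -13.58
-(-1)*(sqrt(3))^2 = 3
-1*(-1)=1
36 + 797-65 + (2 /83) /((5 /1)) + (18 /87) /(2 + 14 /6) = 120165664 /156455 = 768.05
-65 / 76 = -0.86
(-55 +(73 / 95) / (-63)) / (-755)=329248 / 4518675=0.07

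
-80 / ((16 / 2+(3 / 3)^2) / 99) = -880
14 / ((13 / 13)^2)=14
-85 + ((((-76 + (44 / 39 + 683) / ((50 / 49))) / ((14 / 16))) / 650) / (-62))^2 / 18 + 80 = -425536247143635689 / 85107518163281250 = -5.00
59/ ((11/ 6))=32.18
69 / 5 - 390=-1881 / 5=-376.20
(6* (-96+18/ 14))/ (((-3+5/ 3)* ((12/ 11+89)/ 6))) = 196911/ 6937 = 28.39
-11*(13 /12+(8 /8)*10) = -1463 /12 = -121.92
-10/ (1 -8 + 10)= -10/ 3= -3.33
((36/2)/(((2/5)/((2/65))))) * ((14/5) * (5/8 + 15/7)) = 279/26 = 10.73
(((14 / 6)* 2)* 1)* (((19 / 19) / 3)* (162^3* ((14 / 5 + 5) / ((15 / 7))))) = 601827408 / 25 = 24073096.32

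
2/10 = 1/5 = 0.20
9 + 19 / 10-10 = 9 / 10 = 0.90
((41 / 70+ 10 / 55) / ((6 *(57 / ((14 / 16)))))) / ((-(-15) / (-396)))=-197 / 3800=-0.05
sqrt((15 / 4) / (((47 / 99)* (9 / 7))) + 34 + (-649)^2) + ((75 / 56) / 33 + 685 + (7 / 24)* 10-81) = 1121657 / 1848 + sqrt(3722086745) / 94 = 1255.99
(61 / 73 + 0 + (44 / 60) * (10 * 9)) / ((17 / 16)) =62.90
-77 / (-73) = 77 / 73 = 1.05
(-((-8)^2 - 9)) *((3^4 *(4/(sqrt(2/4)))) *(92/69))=-23760 *sqrt(2)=-33601.71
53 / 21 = 2.52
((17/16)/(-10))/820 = -17/131200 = -0.00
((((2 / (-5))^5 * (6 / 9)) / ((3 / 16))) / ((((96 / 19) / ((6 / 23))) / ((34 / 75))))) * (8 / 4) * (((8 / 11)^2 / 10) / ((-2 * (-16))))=-82688 / 29351953125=-0.00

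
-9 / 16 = -0.56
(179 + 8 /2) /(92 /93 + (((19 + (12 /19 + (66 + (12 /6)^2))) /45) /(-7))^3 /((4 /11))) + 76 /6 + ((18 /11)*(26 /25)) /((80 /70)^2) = 68754112315099354307 /324898969756587600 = 211.62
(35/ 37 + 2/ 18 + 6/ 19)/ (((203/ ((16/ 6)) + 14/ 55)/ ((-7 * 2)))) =-7643680/ 30375927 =-0.25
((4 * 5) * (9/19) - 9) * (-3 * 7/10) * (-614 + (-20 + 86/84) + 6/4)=119349/190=628.15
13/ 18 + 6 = 121/ 18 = 6.72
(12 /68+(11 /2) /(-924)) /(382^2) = 487 /416758944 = 0.00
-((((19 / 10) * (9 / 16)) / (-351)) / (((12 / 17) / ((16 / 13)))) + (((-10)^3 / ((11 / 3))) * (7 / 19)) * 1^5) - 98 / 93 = 39193557757 / 394182360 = 99.43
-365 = -365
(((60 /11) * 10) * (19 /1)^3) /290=411540 /319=1290.09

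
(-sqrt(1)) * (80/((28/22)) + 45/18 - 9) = -789/14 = -56.36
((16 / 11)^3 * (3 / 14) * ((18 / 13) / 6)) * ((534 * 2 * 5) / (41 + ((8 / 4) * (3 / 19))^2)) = 35532103680 / 1797072277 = 19.77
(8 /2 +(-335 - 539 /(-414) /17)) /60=-5.52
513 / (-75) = -171 / 25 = -6.84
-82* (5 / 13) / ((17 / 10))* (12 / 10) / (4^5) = -615 / 28288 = -0.02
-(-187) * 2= 374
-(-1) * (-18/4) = -9/2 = -4.50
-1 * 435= -435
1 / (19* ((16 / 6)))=3 / 152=0.02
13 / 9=1.44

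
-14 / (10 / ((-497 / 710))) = 49 / 50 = 0.98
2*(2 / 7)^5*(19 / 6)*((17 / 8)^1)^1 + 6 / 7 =44510 / 50421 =0.88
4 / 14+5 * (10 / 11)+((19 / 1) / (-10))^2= 64997 / 7700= 8.44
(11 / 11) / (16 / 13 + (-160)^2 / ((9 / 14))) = 117 / 4659344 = 0.00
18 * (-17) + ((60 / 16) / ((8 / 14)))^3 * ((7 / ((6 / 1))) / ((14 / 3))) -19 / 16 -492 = -11936263 / 16384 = -728.53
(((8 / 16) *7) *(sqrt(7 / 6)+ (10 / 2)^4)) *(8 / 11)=14 *sqrt(42) / 33+ 17500 / 11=1593.66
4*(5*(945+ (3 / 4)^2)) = 75645 / 4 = 18911.25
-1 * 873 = -873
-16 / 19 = -0.84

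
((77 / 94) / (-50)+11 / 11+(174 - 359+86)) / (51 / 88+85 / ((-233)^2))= -550213260366 / 3262057325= -168.67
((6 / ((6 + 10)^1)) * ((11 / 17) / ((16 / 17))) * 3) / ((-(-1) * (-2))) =-99 / 256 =-0.39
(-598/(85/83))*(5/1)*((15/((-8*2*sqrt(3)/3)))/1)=372255*sqrt(3)/136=4740.92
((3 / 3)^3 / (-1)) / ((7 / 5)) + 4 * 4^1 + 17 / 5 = 654 / 35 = 18.69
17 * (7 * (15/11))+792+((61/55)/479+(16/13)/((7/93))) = 970.63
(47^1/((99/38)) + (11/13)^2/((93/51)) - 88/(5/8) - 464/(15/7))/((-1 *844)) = 0.40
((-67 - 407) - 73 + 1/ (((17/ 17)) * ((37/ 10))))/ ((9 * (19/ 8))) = -25.58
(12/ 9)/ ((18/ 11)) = 22/ 27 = 0.81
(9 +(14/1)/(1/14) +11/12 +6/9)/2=2479/24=103.29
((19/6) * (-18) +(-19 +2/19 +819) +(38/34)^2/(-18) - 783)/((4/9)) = -3949975/43928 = -89.92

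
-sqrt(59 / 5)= -sqrt(295) / 5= -3.44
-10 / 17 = -0.59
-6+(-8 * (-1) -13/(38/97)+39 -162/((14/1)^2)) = 6.99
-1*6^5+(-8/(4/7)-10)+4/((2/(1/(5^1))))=-38998/5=-7799.60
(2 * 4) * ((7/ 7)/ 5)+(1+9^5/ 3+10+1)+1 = 98488/ 5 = 19697.60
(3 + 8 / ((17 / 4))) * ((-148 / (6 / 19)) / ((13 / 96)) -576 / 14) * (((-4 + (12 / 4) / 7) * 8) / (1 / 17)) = 5290220800 / 637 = 8304899.22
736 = 736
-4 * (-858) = 3432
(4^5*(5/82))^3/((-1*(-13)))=16777216000/895973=18725.14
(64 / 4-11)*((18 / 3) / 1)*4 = 120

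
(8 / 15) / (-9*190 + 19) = -8 / 25365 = -0.00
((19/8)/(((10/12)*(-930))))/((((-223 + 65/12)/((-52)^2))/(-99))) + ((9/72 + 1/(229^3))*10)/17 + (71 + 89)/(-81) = -759193952056468307/133847095979967300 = -5.67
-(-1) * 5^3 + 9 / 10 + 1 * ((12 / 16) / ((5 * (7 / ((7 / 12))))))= 125.91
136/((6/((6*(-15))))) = -2040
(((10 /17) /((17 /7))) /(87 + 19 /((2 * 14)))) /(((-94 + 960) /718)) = 140728 /61442267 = 0.00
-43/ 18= -2.39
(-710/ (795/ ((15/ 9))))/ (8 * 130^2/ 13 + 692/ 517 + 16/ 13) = -2385955/ 16674886818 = -0.00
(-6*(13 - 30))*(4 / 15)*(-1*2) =-272 / 5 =-54.40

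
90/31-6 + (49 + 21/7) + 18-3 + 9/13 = 64.60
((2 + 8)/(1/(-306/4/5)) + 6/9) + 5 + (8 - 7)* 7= -421/3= -140.33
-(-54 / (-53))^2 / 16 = -729 / 11236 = -0.06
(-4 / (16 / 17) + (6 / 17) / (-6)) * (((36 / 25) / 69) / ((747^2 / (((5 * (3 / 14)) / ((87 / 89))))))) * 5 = -26077 / 29527232238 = -0.00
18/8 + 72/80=63/20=3.15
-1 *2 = -2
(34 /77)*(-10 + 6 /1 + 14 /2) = 102 /77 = 1.32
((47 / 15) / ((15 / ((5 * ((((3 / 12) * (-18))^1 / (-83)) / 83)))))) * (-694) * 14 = -228326 / 34445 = -6.63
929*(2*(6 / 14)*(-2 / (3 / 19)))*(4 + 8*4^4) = -144879408 / 7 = -20697058.29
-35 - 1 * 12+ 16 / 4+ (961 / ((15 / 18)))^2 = 33245681 / 25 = 1329827.24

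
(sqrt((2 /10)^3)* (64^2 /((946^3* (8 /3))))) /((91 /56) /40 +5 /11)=4096* sqrt(5) /27947108035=0.00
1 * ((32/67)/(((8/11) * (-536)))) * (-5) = 0.01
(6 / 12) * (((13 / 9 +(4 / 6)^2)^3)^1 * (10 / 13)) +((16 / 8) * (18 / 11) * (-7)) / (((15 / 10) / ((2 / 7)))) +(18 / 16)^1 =-539225 / 833976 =-0.65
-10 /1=-10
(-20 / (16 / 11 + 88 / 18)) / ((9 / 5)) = -275 / 157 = -1.75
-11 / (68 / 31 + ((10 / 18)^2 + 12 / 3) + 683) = -0.02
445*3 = 1335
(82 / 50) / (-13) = -41 / 325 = -0.13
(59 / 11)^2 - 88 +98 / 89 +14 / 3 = -1727249 / 32307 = -53.46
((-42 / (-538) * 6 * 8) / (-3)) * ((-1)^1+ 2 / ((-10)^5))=1050021 / 840625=1.25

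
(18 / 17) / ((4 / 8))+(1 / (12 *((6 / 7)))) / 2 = 5303 / 2448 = 2.17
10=10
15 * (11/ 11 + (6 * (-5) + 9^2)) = 780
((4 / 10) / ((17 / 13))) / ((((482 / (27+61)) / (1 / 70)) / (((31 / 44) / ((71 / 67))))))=27001 / 50905225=0.00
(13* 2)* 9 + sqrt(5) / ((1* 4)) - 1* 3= sqrt(5) / 4 + 231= 231.56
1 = 1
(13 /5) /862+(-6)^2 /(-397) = -149999 /1711070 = -0.09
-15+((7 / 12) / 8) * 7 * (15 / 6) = -13.72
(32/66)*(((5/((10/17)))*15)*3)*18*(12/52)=110160/143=770.35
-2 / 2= -1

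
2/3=0.67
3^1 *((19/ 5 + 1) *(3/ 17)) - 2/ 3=478/ 255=1.87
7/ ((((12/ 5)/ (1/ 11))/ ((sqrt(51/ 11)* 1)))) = 35* sqrt(561)/ 1452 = 0.57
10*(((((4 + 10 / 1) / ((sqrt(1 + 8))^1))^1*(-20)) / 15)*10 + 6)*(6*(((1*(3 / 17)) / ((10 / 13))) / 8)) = -3289 / 34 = -96.74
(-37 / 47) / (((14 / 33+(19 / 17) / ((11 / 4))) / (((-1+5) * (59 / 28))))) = -1224663 / 153314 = -7.99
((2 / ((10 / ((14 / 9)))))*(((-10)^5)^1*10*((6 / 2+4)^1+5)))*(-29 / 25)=12992000 / 3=4330666.67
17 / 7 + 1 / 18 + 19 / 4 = 1823 / 252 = 7.23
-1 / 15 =-0.07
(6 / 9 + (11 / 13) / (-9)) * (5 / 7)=335 / 819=0.41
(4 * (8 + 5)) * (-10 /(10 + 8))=-260 /9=-28.89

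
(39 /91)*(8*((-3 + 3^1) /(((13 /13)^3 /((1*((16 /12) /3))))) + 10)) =240 /7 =34.29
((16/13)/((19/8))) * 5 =640/247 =2.59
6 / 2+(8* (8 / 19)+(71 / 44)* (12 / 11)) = 8.13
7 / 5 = 1.40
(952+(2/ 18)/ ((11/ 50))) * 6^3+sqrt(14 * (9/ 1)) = 3 * sqrt(14)+2263152/ 11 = 205752.32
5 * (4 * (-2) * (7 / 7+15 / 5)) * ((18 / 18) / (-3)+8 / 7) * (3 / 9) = -2720 / 63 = -43.17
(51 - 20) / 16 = 31 / 16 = 1.94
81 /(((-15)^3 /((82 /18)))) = -41 /375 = -0.11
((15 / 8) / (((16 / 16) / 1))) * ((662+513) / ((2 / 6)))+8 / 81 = 4282939 / 648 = 6609.47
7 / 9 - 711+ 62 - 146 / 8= -23993 / 36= -666.47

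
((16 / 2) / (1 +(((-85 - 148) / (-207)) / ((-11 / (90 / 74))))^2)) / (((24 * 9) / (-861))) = -25149328127 / 800869914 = -31.40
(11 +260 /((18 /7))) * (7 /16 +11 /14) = 138233 /1008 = 137.14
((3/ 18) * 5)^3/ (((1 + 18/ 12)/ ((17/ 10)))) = 85/ 216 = 0.39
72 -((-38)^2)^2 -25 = -2085089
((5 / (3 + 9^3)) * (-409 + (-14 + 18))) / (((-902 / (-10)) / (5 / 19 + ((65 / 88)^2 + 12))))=-6360616125 / 16191433984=-0.39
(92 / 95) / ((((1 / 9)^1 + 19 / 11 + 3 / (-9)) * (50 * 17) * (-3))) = -1518 / 6015875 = -0.00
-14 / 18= -7 / 9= -0.78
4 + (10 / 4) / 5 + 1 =11 / 2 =5.50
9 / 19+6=123 / 19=6.47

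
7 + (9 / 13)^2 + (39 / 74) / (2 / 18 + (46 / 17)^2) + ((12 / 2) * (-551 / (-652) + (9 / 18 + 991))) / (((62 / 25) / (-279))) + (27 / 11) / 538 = -156221873277589133141 / 233227759639732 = -669825.38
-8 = -8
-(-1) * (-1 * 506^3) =-129554216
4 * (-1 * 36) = -144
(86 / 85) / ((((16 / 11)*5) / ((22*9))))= 46827 / 1700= 27.55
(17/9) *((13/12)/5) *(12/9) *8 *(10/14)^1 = 1768/567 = 3.12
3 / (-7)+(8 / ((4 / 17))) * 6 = 1425 / 7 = 203.57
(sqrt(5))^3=5 * sqrt(5)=11.18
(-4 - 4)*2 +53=37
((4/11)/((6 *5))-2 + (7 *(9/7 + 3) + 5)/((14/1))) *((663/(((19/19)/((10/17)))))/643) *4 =8788/7073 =1.24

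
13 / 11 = 1.18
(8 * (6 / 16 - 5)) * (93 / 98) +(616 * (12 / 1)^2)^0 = -3343 / 98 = -34.11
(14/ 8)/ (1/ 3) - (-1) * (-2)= 13/ 4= 3.25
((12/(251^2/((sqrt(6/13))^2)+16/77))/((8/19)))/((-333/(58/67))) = -4466/8228205077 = -0.00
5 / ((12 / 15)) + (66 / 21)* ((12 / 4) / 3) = 263 / 28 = 9.39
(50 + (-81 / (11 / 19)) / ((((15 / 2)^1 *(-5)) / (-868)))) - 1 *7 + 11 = -875718 / 275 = -3184.43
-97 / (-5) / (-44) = -97 / 220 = -0.44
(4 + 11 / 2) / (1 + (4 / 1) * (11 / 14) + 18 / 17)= 2261 / 1238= 1.83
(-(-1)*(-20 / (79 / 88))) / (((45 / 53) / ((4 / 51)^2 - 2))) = 96750016 / 1849311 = 52.32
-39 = -39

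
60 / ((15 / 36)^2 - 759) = -0.08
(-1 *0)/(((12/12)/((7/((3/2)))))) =0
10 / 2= 5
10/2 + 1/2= 11/2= 5.50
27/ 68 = 0.40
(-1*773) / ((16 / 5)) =-3865 / 16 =-241.56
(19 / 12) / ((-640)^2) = 19 / 4915200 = 0.00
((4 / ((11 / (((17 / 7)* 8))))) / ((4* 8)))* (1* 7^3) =833 / 11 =75.73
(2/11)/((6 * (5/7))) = 7/165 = 0.04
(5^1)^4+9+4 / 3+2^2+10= 1948 / 3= 649.33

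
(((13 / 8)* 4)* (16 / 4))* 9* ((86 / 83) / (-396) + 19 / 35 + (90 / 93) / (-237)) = 9818286517 / 78257795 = 125.46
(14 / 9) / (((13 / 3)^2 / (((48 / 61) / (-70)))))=-48 / 51545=-0.00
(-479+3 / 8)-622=-8805 / 8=-1100.62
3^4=81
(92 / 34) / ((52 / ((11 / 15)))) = 253 / 6630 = 0.04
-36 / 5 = -7.20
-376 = -376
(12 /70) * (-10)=-12 /7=-1.71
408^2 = 166464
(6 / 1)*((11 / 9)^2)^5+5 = 49.63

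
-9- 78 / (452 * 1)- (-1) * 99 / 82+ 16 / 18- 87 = -3922702 / 41697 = -94.08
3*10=30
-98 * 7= -686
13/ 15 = 0.87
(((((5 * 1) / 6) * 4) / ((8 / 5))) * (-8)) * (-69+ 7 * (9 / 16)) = 8675 / 8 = 1084.38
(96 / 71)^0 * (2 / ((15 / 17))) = 34 / 15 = 2.27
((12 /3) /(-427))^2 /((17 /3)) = 48 /3099593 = 0.00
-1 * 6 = -6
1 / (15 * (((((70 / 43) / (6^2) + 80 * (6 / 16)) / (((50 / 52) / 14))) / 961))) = 123969 / 846482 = 0.15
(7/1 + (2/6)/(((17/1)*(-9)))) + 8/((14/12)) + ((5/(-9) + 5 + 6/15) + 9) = 444991/16065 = 27.70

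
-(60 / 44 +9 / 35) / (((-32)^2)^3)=-39 / 25836912640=-0.00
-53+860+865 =1672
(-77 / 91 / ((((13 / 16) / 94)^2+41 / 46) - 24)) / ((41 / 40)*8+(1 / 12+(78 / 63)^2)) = 152957521920 / 41005254814823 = 0.00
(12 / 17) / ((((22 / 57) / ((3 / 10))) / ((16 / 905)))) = 8208 / 846175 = 0.01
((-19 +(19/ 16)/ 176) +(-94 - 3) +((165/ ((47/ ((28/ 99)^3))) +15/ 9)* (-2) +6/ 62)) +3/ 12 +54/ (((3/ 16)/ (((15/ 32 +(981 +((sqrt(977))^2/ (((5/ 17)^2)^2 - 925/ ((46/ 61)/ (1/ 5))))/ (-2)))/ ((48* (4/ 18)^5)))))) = 225097640642089304172034459/ 20673078710210910720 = 10888443.07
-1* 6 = -6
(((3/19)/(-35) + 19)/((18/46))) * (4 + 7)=3195896/5985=533.98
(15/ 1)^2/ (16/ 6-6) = -135/ 2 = -67.50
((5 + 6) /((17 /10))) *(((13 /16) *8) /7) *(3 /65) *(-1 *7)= -33 /17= -1.94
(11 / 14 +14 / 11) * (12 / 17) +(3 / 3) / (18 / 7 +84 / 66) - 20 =-18.29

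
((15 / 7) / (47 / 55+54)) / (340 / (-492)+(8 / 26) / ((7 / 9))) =-1319175 / 9977219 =-0.13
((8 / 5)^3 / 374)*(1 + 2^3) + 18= 18.10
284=284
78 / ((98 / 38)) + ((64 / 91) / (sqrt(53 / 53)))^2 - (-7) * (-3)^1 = 80653 / 8281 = 9.74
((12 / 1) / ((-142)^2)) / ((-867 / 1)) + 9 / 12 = 0.75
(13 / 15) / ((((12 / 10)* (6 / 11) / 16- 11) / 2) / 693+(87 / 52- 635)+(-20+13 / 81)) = -30918888 / 23302412477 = -0.00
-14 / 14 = -1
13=13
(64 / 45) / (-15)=-64 / 675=-0.09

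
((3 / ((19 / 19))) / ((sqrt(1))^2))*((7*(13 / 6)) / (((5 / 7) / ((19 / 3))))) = 12103 / 30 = 403.43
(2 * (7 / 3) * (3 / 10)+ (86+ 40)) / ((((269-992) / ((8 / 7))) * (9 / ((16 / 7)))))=-1664 / 32535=-0.05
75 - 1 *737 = -662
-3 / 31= -0.10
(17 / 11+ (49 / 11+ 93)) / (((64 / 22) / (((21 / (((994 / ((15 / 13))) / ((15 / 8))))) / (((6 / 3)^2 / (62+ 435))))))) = 5145525 / 26624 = 193.27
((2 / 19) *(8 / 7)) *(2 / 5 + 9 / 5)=0.26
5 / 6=0.83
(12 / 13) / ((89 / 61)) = 732 / 1157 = 0.63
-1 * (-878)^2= -770884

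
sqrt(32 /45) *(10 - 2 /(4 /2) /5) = 196 *sqrt(10) /75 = 8.26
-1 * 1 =-1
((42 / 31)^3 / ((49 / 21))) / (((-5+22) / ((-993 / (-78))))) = 0.80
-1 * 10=-10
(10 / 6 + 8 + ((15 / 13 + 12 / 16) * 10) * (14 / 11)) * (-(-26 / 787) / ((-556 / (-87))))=19169 / 109393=0.18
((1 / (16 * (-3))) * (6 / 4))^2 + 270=276481 / 1024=270.00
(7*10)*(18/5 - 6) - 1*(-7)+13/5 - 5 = -817/5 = -163.40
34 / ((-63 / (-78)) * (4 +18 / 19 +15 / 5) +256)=16796 / 129635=0.13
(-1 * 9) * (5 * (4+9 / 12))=-855 / 4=-213.75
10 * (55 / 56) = 275 / 28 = 9.82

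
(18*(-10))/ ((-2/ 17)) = 1530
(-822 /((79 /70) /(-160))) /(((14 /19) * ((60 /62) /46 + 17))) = 1113563400 /119843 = 9291.85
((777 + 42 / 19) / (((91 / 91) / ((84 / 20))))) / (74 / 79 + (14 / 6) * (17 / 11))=162105867 / 225017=720.42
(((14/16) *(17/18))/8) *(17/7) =289/1152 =0.25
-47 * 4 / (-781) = 0.24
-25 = -25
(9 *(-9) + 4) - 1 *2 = -79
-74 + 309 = 235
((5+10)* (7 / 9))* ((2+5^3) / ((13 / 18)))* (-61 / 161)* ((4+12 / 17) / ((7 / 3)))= -55778400 / 35581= -1567.65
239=239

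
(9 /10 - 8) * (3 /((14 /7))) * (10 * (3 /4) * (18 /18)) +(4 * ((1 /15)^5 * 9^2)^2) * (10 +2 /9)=-505458981431 /6328125000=-79.87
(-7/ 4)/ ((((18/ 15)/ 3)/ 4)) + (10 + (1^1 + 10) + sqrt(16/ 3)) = 4 *sqrt(3)/ 3 + 7/ 2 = 5.81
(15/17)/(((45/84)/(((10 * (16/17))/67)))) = 0.23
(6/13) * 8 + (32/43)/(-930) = 959552/259935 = 3.69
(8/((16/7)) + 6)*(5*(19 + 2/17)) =30875/34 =908.09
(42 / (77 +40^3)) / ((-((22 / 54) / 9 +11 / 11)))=-1701 / 2712593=-0.00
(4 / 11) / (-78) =-2 / 429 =-0.00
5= 5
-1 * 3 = -3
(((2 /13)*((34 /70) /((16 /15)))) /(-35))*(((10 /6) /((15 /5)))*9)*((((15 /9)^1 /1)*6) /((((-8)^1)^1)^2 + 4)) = -15 /10192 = -0.00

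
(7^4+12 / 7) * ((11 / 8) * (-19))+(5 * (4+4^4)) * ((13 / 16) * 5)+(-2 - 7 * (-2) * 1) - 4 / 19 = -57477.87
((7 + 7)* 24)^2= 112896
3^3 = 27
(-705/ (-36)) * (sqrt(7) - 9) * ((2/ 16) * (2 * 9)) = -6345/ 16 + 705 * sqrt(7)/ 16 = -279.98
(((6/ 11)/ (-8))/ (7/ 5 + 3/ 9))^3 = -91125/ 1497193984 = -0.00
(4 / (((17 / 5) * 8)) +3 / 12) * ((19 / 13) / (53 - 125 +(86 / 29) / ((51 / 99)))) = -4959 / 566072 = -0.01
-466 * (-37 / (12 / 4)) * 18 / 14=51726 / 7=7389.43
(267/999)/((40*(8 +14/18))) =89/116920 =0.00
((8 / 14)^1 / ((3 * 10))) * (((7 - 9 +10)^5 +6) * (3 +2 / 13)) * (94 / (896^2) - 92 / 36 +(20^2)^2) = 55478773304271259 / 176117760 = 315009532.85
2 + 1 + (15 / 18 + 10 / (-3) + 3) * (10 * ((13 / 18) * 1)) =119 / 18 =6.61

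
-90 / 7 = -12.86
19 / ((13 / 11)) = 209 / 13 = 16.08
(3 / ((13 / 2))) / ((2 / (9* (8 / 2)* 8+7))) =885 / 13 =68.08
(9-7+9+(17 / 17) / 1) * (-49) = -588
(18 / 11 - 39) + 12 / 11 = -399 / 11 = -36.27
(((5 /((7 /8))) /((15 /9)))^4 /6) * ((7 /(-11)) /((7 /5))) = -276480 /26411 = -10.47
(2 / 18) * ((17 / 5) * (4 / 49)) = 68 / 2205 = 0.03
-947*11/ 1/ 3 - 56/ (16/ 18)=-10606/ 3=-3535.33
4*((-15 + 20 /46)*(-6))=8040 /23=349.57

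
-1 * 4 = -4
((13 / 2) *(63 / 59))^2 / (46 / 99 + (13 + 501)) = 9486477 / 101311024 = 0.09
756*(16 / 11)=12096 / 11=1099.64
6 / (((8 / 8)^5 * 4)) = 3 / 2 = 1.50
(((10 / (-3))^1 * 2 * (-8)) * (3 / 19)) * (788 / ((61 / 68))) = 8573440 / 1159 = 7397.27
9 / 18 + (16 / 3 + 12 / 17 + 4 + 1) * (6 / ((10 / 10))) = 2269 / 34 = 66.74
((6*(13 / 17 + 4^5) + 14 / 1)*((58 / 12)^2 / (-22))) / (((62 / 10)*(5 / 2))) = -2002421 / 4743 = -422.18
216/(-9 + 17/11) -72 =-100.98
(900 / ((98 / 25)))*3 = 33750 / 49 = 688.78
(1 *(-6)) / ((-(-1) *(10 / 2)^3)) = -6 / 125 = -0.05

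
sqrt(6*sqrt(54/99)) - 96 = -96+66^(3/4)/11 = -93.89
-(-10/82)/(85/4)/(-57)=-4/39729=-0.00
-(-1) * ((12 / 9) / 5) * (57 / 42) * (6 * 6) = 13.03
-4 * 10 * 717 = -28680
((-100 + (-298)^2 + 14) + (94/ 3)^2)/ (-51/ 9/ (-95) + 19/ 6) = 153386620/ 5517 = 27802.54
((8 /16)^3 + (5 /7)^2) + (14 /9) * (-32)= -173375 /3528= -49.14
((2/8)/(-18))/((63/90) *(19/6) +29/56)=-35/6891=-0.01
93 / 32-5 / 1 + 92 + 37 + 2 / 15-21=50899 / 480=106.04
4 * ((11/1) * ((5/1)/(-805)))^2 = 484/25921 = 0.02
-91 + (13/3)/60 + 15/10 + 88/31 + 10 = -427367/5580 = -76.59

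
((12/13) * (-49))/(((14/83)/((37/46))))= -64491/299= -215.69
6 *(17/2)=51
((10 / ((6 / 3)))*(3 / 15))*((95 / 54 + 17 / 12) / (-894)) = -343 / 96552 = -0.00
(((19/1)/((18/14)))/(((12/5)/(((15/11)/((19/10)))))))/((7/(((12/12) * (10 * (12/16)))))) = 625/132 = 4.73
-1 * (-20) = 20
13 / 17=0.76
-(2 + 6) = -8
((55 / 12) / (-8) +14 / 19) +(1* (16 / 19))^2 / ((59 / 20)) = 826699 / 2044704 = 0.40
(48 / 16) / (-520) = -0.01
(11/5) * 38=418/5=83.60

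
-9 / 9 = -1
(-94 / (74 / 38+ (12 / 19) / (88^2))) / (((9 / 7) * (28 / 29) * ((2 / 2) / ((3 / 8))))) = -3133537 / 214905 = -14.58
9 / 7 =1.29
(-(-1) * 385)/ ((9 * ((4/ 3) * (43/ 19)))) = 14.18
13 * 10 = 130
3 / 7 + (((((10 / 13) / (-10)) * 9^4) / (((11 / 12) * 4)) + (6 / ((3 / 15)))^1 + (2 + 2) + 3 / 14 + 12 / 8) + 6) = -95596 / 1001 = -95.50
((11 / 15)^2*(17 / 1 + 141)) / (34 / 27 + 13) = 5214 / 875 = 5.96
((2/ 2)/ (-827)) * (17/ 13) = -17/ 10751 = -0.00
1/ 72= 0.01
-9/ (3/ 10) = -30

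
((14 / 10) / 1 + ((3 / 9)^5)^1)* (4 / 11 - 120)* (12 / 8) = -1122548 / 4455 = -251.97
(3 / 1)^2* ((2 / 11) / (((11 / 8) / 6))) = 864 / 121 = 7.14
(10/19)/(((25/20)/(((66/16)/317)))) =33/6023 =0.01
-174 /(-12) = 29 /2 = 14.50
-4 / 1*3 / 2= -6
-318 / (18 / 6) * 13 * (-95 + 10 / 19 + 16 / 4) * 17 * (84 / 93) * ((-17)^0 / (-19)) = -1127540232 / 11191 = -100754.20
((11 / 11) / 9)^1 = 1 / 9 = 0.11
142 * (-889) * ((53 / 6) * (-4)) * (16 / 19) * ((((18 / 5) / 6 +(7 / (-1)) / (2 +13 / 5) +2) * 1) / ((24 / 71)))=235616662624 / 19665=11981523.65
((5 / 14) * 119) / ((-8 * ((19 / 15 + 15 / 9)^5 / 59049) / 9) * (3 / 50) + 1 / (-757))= -216393848651953125 / 7724782808794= -28012.94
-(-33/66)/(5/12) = 6/5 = 1.20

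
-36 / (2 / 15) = -270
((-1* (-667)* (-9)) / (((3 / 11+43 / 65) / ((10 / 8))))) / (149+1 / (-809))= -1157448435 / 21472192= -53.90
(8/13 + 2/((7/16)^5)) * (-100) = -2739743200/218491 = -12539.39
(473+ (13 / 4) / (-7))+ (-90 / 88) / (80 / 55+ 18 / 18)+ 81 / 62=308200 / 651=473.43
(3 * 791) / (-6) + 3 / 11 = -395.23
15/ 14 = 1.07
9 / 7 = 1.29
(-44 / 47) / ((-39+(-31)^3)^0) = -44 / 47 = -0.94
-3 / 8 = -0.38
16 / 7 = 2.29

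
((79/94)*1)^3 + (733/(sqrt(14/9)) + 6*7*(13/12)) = 38284611/830584 + 2199*sqrt(14)/14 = 633.80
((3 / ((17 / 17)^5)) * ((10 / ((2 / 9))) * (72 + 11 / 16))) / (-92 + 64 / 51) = -8007255 / 74048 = -108.14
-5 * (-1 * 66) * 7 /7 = 330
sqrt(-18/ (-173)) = 3 * sqrt(346)/ 173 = 0.32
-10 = -10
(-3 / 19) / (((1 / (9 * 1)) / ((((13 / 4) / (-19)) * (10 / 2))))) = 1755 / 1444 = 1.22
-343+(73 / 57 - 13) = -20219 / 57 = -354.72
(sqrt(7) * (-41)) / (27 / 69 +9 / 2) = -22.18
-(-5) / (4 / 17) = 85 / 4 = 21.25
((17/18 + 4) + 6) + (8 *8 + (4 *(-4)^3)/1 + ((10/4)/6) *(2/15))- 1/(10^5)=-181.00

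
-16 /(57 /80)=-1280 /57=-22.46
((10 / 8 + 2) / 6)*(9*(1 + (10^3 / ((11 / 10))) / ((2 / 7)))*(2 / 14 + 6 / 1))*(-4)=-58713447 / 154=-381256.15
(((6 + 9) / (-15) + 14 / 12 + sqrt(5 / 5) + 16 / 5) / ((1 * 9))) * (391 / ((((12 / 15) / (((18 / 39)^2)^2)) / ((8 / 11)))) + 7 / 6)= 4271039767 / 508957020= 8.39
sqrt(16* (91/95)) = 4* sqrt(8645)/95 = 3.91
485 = 485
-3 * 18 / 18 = -3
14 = 14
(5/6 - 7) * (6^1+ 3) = -111/2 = -55.50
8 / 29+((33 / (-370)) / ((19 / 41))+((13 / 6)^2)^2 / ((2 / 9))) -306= -6069513713 / 29357280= -206.75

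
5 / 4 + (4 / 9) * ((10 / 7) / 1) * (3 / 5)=137 / 84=1.63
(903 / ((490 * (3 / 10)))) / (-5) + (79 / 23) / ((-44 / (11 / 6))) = -26501 / 19320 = -1.37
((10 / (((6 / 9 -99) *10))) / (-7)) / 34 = 3 / 70210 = 0.00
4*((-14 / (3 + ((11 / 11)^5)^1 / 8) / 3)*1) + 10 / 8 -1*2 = -2017 / 300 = -6.72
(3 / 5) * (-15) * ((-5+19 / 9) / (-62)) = -13 / 31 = -0.42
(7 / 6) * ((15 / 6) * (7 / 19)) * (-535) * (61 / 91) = -1142225 / 2964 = -385.37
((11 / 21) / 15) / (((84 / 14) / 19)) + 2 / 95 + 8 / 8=40637 / 35910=1.13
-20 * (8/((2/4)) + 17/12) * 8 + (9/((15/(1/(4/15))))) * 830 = -5515/6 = -919.17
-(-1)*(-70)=-70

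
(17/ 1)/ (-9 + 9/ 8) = -136/ 63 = -2.16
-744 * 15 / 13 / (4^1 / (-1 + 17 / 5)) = -6696 / 13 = -515.08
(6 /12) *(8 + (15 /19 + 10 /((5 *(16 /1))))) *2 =8.91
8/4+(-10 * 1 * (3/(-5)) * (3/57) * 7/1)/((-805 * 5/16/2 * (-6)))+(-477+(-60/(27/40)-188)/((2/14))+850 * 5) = 180601463/98325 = 1836.78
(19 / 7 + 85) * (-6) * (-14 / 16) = 921 / 2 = 460.50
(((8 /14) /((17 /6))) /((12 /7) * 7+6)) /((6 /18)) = 4 /119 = 0.03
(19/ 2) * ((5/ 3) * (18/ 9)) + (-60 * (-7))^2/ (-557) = -285.03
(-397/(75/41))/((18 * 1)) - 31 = -58127/1350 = -43.06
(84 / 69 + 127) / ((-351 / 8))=-7864 / 2691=-2.92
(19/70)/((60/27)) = 171/1400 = 0.12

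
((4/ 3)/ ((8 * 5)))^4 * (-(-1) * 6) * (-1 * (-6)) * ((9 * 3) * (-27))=-0.03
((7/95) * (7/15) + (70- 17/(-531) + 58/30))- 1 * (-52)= 31275833/252225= 124.00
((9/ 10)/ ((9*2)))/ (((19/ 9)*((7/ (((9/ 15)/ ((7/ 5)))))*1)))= 27/ 18620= 0.00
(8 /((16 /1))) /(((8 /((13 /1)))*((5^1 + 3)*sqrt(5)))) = 13*sqrt(5) /640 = 0.05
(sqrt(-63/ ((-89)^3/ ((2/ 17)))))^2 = 126/ 11984473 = 0.00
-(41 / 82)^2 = -1 / 4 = -0.25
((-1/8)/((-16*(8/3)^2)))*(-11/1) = -99/8192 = -0.01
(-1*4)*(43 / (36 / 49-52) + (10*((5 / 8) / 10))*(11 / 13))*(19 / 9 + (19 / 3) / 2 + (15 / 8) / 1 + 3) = 7398451 / 587808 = 12.59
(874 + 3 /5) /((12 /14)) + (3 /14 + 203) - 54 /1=122806 /105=1169.58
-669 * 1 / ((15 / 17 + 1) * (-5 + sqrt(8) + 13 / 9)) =921213 * sqrt(2) / 6016 + 102357 / 376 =488.78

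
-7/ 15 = -0.47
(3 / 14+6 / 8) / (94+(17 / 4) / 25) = 225 / 21973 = 0.01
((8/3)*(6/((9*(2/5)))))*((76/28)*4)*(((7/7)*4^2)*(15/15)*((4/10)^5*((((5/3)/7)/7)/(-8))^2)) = 4864/34034175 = 0.00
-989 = -989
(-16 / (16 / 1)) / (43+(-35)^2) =-0.00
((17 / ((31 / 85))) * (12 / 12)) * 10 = 14450 / 31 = 466.13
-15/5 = -3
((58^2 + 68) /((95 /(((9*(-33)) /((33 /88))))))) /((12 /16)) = -3624192 /95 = -38149.39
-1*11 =-11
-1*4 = -4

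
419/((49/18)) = 7542/49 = 153.92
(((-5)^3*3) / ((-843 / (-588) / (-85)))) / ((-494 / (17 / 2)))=-26551875 / 69407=-382.55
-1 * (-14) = 14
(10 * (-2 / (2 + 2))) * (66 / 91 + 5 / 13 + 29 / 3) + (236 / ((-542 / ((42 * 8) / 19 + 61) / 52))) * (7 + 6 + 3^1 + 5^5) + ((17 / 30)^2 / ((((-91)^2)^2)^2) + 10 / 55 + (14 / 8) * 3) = -670709685239613202951666348427 / 119855848102175699063550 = -5595969.62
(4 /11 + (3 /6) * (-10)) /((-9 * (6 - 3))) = 17 /99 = 0.17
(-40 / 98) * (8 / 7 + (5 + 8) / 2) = -1070 / 343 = -3.12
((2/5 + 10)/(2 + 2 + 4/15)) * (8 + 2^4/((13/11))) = 52.50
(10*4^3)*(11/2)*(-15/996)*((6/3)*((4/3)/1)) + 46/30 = -174091/1245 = -139.83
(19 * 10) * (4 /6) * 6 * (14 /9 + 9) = 72200 /9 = 8022.22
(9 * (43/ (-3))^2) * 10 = 18490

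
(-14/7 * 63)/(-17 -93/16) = 2016/365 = 5.52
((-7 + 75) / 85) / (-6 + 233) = 4 / 1135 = 0.00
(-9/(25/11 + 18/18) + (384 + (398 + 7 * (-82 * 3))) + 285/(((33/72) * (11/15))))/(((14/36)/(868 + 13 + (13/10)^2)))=-36456774111/169400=-215211.18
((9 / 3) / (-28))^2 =9 / 784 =0.01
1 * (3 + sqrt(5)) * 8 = 8 * sqrt(5) + 24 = 41.89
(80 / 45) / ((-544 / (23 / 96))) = -23 / 29376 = -0.00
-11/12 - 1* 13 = -167/12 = -13.92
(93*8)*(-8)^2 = 47616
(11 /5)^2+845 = 21246 /25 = 849.84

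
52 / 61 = 0.85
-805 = -805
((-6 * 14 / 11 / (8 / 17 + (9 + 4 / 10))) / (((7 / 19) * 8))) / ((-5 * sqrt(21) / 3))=969 * sqrt(21) / 129206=0.03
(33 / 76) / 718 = 33 / 54568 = 0.00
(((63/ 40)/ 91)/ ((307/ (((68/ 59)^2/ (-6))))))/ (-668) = 867/ 46401521140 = 0.00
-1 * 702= -702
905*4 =3620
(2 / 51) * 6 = 4 / 17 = 0.24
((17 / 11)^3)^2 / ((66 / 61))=1472391709 / 116923026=12.59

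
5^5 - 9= 3116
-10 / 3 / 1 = -10 / 3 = -3.33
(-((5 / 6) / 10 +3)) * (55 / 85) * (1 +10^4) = -4070407 / 204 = -19952.98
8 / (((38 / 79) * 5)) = 316 / 95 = 3.33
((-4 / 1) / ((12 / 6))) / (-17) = 2 / 17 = 0.12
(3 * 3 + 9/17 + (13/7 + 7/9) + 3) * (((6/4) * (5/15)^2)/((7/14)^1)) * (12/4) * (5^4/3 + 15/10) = 20447419/6426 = 3181.98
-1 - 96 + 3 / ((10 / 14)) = -92.80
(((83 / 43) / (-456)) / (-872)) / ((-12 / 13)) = -1079 / 205178112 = -0.00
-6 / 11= -0.55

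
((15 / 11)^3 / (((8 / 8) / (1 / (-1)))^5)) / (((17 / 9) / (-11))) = 14.77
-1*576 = -576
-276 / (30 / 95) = -874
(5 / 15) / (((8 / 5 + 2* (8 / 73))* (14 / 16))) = 365 / 1743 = 0.21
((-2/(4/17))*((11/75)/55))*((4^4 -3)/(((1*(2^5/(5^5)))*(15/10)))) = -107525/288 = -373.35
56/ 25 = 2.24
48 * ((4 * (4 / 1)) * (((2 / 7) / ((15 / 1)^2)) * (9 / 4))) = 384 / 175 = 2.19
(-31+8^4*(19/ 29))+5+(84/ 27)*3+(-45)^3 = -7695853/ 87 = -88458.08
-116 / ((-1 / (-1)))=-116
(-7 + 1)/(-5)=6/5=1.20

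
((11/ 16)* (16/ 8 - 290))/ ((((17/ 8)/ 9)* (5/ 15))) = -42768/ 17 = -2515.76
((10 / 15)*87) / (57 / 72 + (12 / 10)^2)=25.99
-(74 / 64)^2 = -1369 / 1024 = -1.34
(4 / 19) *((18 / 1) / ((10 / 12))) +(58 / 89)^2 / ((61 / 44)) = 222795712 / 45902195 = 4.85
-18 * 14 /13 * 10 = -2520 /13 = -193.85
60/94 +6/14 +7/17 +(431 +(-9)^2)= 2871886/5593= 513.48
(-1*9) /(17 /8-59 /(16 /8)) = 24 /73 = 0.33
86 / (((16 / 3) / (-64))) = -1032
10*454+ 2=4542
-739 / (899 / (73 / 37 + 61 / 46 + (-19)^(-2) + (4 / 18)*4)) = -17125459631 / 4971288402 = -3.44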